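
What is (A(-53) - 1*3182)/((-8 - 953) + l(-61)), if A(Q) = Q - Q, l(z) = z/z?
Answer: 1591/480 ≈ 3.3146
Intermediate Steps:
l(z) = 1
A(Q) = 0
(A(-53) - 1*3182)/((-8 - 953) + l(-61)) = (0 - 1*3182)/((-8 - 953) + 1) = (0 - 3182)/(-961 + 1) = -3182/(-960) = -3182*(-1/960) = 1591/480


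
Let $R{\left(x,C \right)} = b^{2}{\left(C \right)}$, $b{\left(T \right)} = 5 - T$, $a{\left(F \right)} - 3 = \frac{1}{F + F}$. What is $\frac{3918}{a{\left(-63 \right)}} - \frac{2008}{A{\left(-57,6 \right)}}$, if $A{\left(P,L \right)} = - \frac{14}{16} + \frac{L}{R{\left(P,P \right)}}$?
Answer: $\frac{9134919628}{2531555} \approx 3608.4$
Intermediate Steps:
$a{\left(F \right)} = 3 + \frac{1}{2 F}$ ($a{\left(F \right)} = 3 + \frac{1}{F + F} = 3 + \frac{1}{2 F}$)
$R{\left(x,C \right)} = \left(5 - C\right)^{2}$
$A{\left(P,L \right)} = - \frac{7}{8} + \frac{L}{\left(-5 + P\right)^{2}}$ ($A{\left(P,L \right)} = - \frac{14}{16} + \frac{L}{\left(-5 + P\right)^{2}} = \left(-14\right) \frac{1}{16} + \frac{L}{\left(-5 + P\right)^{2}} = - \frac{7}{8} + \frac{L}{\left(-5 + P\right)^{2}}$)
$\frac{3918}{a{\left(-63 \right)}} - \frac{2008}{A{\left(-57,6 \right)}} = \frac{3918}{3 + \frac{1}{2 \left(-63\right)}} - \frac{2008}{- \frac{7}{8} + \frac{6}{\left(-5 - 57\right)^{2}}} = \frac{3918}{3 + \frac{1}{2} \left(- \frac{1}{63}\right)} - \frac{2008}{- \frac{7}{8} + \frac{6}{3844}} = \frac{3918}{3 - \frac{1}{126}} - \frac{2008}{- \frac{7}{8} + 6 \cdot \frac{1}{3844}} = \frac{3918}{\frac{377}{126}} - \frac{2008}{- \frac{7}{8} + \frac{3}{1922}} = 3918 \cdot \frac{126}{377} - \frac{2008}{- \frac{6715}{7688}} = \frac{493668}{377} - - \frac{15437504}{6715} = \frac{493668}{377} + \frac{15437504}{6715} = \frac{9134919628}{2531555}$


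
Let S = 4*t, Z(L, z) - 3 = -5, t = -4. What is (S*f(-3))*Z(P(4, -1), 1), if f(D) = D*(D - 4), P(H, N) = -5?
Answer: 672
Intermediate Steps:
Z(L, z) = -2 (Z(L, z) = 3 - 5 = -2)
f(D) = D*(-4 + D)
S = -16 (S = 4*(-4) = -16)
(S*f(-3))*Z(P(4, -1), 1) = -(-48)*(-4 - 3)*(-2) = -(-48)*(-7)*(-2) = -16*21*(-2) = -336*(-2) = 672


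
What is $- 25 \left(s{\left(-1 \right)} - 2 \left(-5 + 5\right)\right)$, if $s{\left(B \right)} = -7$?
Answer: $175$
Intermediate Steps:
$- 25 \left(s{\left(-1 \right)} - 2 \left(-5 + 5\right)\right) = - 25 \left(-7 - 2 \left(-5 + 5\right)\right) = - 25 \left(-7 - 0\right) = - 25 \left(-7 + 0\right) = \left(-25\right) \left(-7\right) = 175$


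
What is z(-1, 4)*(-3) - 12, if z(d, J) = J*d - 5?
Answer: 15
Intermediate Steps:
z(d, J) = -5 + J*d
z(-1, 4)*(-3) - 12 = (-5 + 4*(-1))*(-3) - 12 = (-5 - 4)*(-3) - 12 = -9*(-3) - 12 = 27 - 12 = 15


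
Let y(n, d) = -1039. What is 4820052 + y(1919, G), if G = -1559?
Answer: 4819013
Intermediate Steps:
4820052 + y(1919, G) = 4820052 - 1039 = 4819013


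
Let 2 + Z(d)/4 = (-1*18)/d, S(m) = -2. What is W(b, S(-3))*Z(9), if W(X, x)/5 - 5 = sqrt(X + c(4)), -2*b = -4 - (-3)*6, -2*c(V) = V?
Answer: -400 - 240*I ≈ -400.0 - 240.0*I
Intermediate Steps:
c(V) = -V/2
b = -7 (b = -(-4 - (-3)*6)/2 = -(-4 - 1*(-18))/2 = -(-4 + 18)/2 = -1/2*14 = -7)
Z(d) = -8 - 72/d (Z(d) = -8 + 4*((-1*18)/d) = -8 + 4*(-18/d) = -8 - 72/d)
W(X, x) = 25 + 5*sqrt(-2 + X) (W(X, x) = 25 + 5*sqrt(X - 1/2*4) = 25 + 5*sqrt(X - 2) = 25 + 5*sqrt(-2 + X))
W(b, S(-3))*Z(9) = (25 + 5*sqrt(-2 - 7))*(-8 - 72/9) = (25 + 5*sqrt(-9))*(-8 - 72*1/9) = (25 + 5*(3*I))*(-8 - 8) = (25 + 15*I)*(-16) = -400 - 240*I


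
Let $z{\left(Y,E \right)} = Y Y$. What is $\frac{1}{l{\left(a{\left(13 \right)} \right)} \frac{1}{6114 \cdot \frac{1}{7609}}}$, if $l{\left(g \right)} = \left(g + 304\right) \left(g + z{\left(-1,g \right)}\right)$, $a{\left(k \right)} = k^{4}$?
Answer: $\frac{3057}{3136590083585} \approx 9.7462 \cdot 10^{-10}$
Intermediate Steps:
$z{\left(Y,E \right)} = Y^{2}$
$l{\left(g \right)} = \left(1 + g\right) \left(304 + g\right)$ ($l{\left(g \right)} = \left(g + 304\right) \left(g + \left(-1\right)^{2}\right) = \left(304 + g\right) \left(g + 1\right) = \left(304 + g\right) \left(1 + g\right) = \left(1 + g\right) \left(304 + g\right)$)
$\frac{1}{l{\left(a{\left(13 \right)} \right)} \frac{1}{6114 \cdot \frac{1}{7609}}} = \frac{1}{\left(304 + \left(13^{4}\right)^{2} + 305 \cdot 13^{4}\right) \frac{1}{6114 \cdot \frac{1}{7609}}} = \frac{1}{\left(304 + 28561^{2} + 305 \cdot 28561\right) \frac{1}{6114 \cdot \frac{1}{7609}}} = \frac{1}{\left(304 + 815730721 + 8711105\right) \frac{1}{\frac{6114}{7609}}} = \frac{1}{824442130 \cdot \frac{7609}{6114}} = \frac{1}{\frac{3136590083585}{3057}} = \frac{3057}{3136590083585}$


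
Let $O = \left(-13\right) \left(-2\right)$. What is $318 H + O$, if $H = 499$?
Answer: $158708$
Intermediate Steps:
$O = 26$
$318 H + O = 318 \cdot 499 + 26 = 158682 + 26 = 158708$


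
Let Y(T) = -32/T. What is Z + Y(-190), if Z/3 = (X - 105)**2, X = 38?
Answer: 1279381/95 ≈ 13467.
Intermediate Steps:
Z = 13467 (Z = 3*(38 - 105)**2 = 3*(-67)**2 = 3*4489 = 13467)
Z + Y(-190) = 13467 - 32/(-190) = 13467 - 32*(-1/190) = 13467 + 16/95 = 1279381/95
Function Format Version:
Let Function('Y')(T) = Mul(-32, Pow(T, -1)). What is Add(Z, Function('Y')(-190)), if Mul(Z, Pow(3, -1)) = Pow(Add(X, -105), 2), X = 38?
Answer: Rational(1279381, 95) ≈ 13467.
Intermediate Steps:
Z = 13467 (Z = Mul(3, Pow(Add(38, -105), 2)) = Mul(3, Pow(-67, 2)) = Mul(3, 4489) = 13467)
Add(Z, Function('Y')(-190)) = Add(13467, Mul(-32, Pow(-190, -1))) = Add(13467, Mul(-32, Rational(-1, 190))) = Add(13467, Rational(16, 95)) = Rational(1279381, 95)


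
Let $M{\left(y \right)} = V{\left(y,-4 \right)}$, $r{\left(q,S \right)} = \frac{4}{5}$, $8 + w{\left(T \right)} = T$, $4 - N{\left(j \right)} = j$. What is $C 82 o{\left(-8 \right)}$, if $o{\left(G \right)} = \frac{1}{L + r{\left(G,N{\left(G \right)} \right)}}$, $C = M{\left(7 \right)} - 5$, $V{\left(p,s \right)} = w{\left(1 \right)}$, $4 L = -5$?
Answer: $\frac{6560}{3} \approx 2186.7$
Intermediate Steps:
$N{\left(j \right)} = 4 - j$
$w{\left(T \right)} = -8 + T$
$L = - \frac{5}{4}$ ($L = \frac{1}{4} \left(-5\right) = - \frac{5}{4} \approx -1.25$)
$r{\left(q,S \right)} = \frac{4}{5}$ ($r{\left(q,S \right)} = 4 \cdot \frac{1}{5} = \frac{4}{5}$)
$V{\left(p,s \right)} = -7$ ($V{\left(p,s \right)} = -8 + 1 = -7$)
$M{\left(y \right)} = -7$
$C = -12$ ($C = -7 - 5 = -12$)
$o{\left(G \right)} = - \frac{20}{9}$ ($o{\left(G \right)} = \frac{1}{- \frac{5}{4} + \frac{4}{5}} = \frac{1}{- \frac{9}{20}} = - \frac{20}{9}$)
$C 82 o{\left(-8 \right)} = \left(-12\right) 82 \left(- \frac{20}{9}\right) = \left(-984\right) \left(- \frac{20}{9}\right) = \frac{6560}{3}$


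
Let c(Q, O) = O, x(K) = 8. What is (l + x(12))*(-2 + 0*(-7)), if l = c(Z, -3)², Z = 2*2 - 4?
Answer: -34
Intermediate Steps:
Z = 0 (Z = 4 - 4 = 0)
l = 9 (l = (-3)² = 9)
(l + x(12))*(-2 + 0*(-7)) = (9 + 8)*(-2 + 0*(-7)) = 17*(-2 + 0) = 17*(-2) = -34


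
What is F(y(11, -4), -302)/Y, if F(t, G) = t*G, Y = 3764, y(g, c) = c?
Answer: 302/941 ≈ 0.32094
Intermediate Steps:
F(t, G) = G*t
F(y(11, -4), -302)/Y = -302*(-4)/3764 = 1208*(1/3764) = 302/941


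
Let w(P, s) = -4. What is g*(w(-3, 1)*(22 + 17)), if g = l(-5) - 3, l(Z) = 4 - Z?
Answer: -936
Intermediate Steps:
g = 6 (g = (4 - 1*(-5)) - 3 = (4 + 5) - 3 = 9 - 3 = 6)
g*(w(-3, 1)*(22 + 17)) = 6*(-4*(22 + 17)) = 6*(-4*39) = 6*(-156) = -936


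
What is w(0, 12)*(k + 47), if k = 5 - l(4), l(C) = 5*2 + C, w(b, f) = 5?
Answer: 190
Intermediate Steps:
l(C) = 10 + C
k = -9 (k = 5 - (10 + 4) = 5 - 1*14 = 5 - 14 = -9)
w(0, 12)*(k + 47) = 5*(-9 + 47) = 5*38 = 190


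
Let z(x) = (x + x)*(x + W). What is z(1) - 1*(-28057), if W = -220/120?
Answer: 84166/3 ≈ 28055.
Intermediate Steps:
W = -11/6 (W = -220*1/120 = -11/6 ≈ -1.8333)
z(x) = 2*x*(-11/6 + x) (z(x) = (x + x)*(x - 11/6) = (2*x)*(-11/6 + x) = 2*x*(-11/6 + x))
z(1) - 1*(-28057) = (⅓)*1*(-11 + 6*1) - 1*(-28057) = (⅓)*1*(-11 + 6) + 28057 = (⅓)*1*(-5) + 28057 = -5/3 + 28057 = 84166/3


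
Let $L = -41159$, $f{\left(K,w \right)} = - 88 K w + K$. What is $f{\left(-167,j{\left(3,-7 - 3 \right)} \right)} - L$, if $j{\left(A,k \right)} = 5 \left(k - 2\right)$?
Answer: $-840768$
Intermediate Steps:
$j{\left(A,k \right)} = -10 + 5 k$ ($j{\left(A,k \right)} = 5 \left(-2 + k\right) = -10 + 5 k$)
$f{\left(K,w \right)} = K - 88 K w$ ($f{\left(K,w \right)} = - 88 K w + K = K - 88 K w$)
$f{\left(-167,j{\left(3,-7 - 3 \right)} \right)} - L = - 167 \left(1 - 88 \left(-10 + 5 \left(-7 - 3\right)\right)\right) - -41159 = - 167 \left(1 - 88 \left(-10 + 5 \left(-10\right)\right)\right) + 41159 = - 167 \left(1 - 88 \left(-10 - 50\right)\right) + 41159 = - 167 \left(1 - -5280\right) + 41159 = - 167 \left(1 + 5280\right) + 41159 = \left(-167\right) 5281 + 41159 = -881927 + 41159 = -840768$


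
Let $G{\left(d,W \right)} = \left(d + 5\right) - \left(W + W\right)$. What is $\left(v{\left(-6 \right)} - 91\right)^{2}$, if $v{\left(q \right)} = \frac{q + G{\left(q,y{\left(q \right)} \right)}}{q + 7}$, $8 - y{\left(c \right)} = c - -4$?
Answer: $13924$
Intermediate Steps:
$y{\left(c \right)} = 4 - c$ ($y{\left(c \right)} = 8 - \left(c - -4\right) = 8 - \left(c + 4\right) = 8 - \left(4 + c\right) = 4 - c$)
$G{\left(d,W \right)} = 5 + d - 2 W$ ($G{\left(d,W \right)} = \left(5 + d\right) - 2 W = 5 + d - 2 W$)
$v{\left(q \right)} = \frac{-3 + 4 q}{7 + q}$ ($v{\left(q \right)} = \frac{q + \left(5 + q - 2 \left(4 - q\right)\right)}{q + 7} = \frac{q + \left(5 + q + \left(-8 + 2 q\right)\right)}{7 + q} = \frac{q + \left(-3 + 3 q\right)}{7 + q} = \frac{-3 + 4 q}{7 + q}$)
$\left(v{\left(-6 \right)} - 91\right)^{2} = \left(\frac{-3 + 4 \left(-6\right)}{7 - 6} - 91\right)^{2} = \left(\frac{-3 - 24}{1} - 91\right)^{2} = \left(1 \left(-27\right) - 91\right)^{2} = \left(-27 - 91\right)^{2} = \left(-118\right)^{2} = 13924$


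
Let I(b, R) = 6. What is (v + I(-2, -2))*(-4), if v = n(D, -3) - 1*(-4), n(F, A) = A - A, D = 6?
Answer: -40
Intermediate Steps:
n(F, A) = 0
v = 4 (v = 0 - 1*(-4) = 0 + 4 = 4)
(v + I(-2, -2))*(-4) = (4 + 6)*(-4) = 10*(-4) = -40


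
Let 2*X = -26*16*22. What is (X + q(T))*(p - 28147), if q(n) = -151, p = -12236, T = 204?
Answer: 190890441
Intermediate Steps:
X = -4576 (X = (-26*16*22)/2 = (-416*22)/2 = (½)*(-9152) = -4576)
(X + q(T))*(p - 28147) = (-4576 - 151)*(-12236 - 28147) = -4727*(-40383) = 190890441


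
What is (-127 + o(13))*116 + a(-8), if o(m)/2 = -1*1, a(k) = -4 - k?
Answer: -14960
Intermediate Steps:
o(m) = -2 (o(m) = 2*(-1*1) = 2*(-1) = -2)
(-127 + o(13))*116 + a(-8) = (-127 - 2)*116 + (-4 - 1*(-8)) = -129*116 + (-4 + 8) = -14964 + 4 = -14960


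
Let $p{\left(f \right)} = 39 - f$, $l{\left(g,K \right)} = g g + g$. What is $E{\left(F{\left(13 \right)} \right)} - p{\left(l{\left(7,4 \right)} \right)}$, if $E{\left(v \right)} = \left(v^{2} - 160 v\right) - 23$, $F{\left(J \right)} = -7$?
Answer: $1163$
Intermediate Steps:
$l{\left(g,K \right)} = g + g^{2}$ ($l{\left(g,K \right)} = g^{2} + g = g + g^{2}$)
$E{\left(v \right)} = -23 + v^{2} - 160 v$
$E{\left(F{\left(13 \right)} \right)} - p{\left(l{\left(7,4 \right)} \right)} = \left(-23 + \left(-7\right)^{2} - -1120\right) - \left(39 - 7 \left(1 + 7\right)\right) = \left(-23 + 49 + 1120\right) - \left(39 - 7 \cdot 8\right) = 1146 - \left(39 - 56\right) = 1146 - -17 = 1146 + 17 = 1163$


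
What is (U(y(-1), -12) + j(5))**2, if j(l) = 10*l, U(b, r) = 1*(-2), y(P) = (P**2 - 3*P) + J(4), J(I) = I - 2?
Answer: 2304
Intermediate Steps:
J(I) = -2 + I
y(P) = 2 + P**2 - 3*P (y(P) = (P**2 - 3*P) + (-2 + 4) = (P**2 - 3*P) + 2 = 2 + P**2 - 3*P)
U(b, r) = -2
(U(y(-1), -12) + j(5))**2 = (-2 + 10*5)**2 = (-2 + 50)**2 = 48**2 = 2304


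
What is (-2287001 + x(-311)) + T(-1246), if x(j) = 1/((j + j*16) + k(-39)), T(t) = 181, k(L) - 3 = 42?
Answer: -11987510441/5242 ≈ -2.2868e+6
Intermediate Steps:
k(L) = 45 (k(L) = 3 + 42 = 45)
x(j) = 1/(45 + 17*j) (x(j) = 1/((j + j*16) + 45) = 1/((j + 16*j) + 45) = 1/(17*j + 45) = 1/(45 + 17*j))
(-2287001 + x(-311)) + T(-1246) = (-2287001 + 1/(45 + 17*(-311))) + 181 = (-2287001 + 1/(45 - 5287)) + 181 = (-2287001 + 1/(-5242)) + 181 = (-2287001 - 1/5242) + 181 = -11988459243/5242 + 181 = -11987510441/5242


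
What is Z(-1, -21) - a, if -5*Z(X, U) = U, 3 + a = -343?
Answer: 1751/5 ≈ 350.20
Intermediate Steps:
a = -346 (a = -3 - 343 = -346)
Z(X, U) = -U/5
Z(-1, -21) - a = -⅕*(-21) - 1*(-346) = 21/5 + 346 = 1751/5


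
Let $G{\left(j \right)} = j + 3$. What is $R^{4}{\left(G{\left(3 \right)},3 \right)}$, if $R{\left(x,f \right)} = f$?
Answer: $81$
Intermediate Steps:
$G{\left(j \right)} = 3 + j$
$R^{4}{\left(G{\left(3 \right)},3 \right)} = 3^{4} = 81$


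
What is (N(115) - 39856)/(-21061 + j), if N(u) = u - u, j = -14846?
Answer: 39856/35907 ≈ 1.1100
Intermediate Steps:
N(u) = 0
(N(115) - 39856)/(-21061 + j) = (0 - 39856)/(-21061 - 14846) = -39856/(-35907) = -39856*(-1/35907) = 39856/35907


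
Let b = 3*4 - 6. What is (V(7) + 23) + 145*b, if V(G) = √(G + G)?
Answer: 893 + √14 ≈ 896.74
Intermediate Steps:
V(G) = √2*√G (V(G) = √(2*G) = √2*√G)
b = 6 (b = 12 - 6 = 6)
(V(7) + 23) + 145*b = (√2*√7 + 23) + 145*6 = (√14 + 23) + 870 = (23 + √14) + 870 = 893 + √14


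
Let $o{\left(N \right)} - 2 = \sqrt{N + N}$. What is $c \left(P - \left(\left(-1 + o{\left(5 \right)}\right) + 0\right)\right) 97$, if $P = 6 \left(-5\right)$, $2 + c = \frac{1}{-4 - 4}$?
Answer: $\frac{51119}{8} + \frac{1649 \sqrt{10}}{8} \approx 7041.7$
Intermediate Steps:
$o{\left(N \right)} = 2 + \sqrt{2} \sqrt{N}$ ($o{\left(N \right)} = 2 + \sqrt{N + N} = 2 + \sqrt{2 N} = 2 + \sqrt{2} \sqrt{N}$)
$c = - \frac{17}{8}$ ($c = -2 + \frac{1}{-4 - 4} = -2 + \frac{1}{-8} = -2 - \frac{1}{8} = - \frac{17}{8} \approx -2.125$)
$P = -30$
$c \left(P - \left(\left(-1 + o{\left(5 \right)}\right) + 0\right)\right) 97 = - \frac{17 \left(-30 - \left(\left(-1 + \left(2 + \sqrt{2} \sqrt{5}\right)\right) + 0\right)\right)}{8} \cdot 97 = - \frac{17 \left(-30 - \left(\left(-1 + \left(2 + \sqrt{10}\right)\right) + 0\right)\right)}{8} \cdot 97 = - \frac{17 \left(-30 - \left(\left(1 + \sqrt{10}\right) + 0\right)\right)}{8} \cdot 97 = - \frac{17 \left(-30 - \left(1 + \sqrt{10}\right)\right)}{8} \cdot 97 = - \frac{17 \left(-31 - \sqrt{10}\right)}{8} \cdot 97 = \left(\frac{527}{8} + \frac{17 \sqrt{10}}{8}\right) 97 = \frac{51119}{8} + \frac{1649 \sqrt{10}}{8}$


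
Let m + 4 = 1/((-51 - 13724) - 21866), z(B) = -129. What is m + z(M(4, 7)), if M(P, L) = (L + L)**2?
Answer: -4740254/35641 ≈ -133.00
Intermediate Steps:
M(P, L) = 4*L**2 (M(P, L) = (2*L)**2 = 4*L**2)
m = -142565/35641 (m = -4 + 1/((-51 - 13724) - 21866) = -4 + 1/(-13775 - 21866) = -4 + 1/(-35641) = -4 - 1/35641 = -142565/35641 ≈ -4.0000)
m + z(M(4, 7)) = -142565/35641 - 129 = -4740254/35641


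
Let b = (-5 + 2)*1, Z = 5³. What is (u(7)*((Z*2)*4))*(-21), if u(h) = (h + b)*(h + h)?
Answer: -1176000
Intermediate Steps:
Z = 125
b = -3 (b = -3*1 = -3)
u(h) = 2*h*(-3 + h) (u(h) = (h - 3)*(h + h) = (-3 + h)*(2*h) = 2*h*(-3 + h))
(u(7)*((Z*2)*4))*(-21) = ((2*7*(-3 + 7))*((125*2)*4))*(-21) = ((2*7*4)*(250*4))*(-21) = (56*1000)*(-21) = 56000*(-21) = -1176000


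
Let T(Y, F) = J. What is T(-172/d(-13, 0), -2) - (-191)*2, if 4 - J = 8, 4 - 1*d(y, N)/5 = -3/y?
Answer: 378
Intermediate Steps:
d(y, N) = 20 + 15/y (d(y, N) = 20 - (-15)/y = 20 + 15/y)
J = -4 (J = 4 - 1*8 = 4 - 8 = -4)
T(Y, F) = -4
T(-172/d(-13, 0), -2) - (-191)*2 = -4 - (-191)*2 = -4 - 1*(-382) = -4 + 382 = 378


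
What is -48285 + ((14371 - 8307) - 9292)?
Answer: -51513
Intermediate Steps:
-48285 + ((14371 - 8307) - 9292) = -48285 + (6064 - 9292) = -48285 - 3228 = -51513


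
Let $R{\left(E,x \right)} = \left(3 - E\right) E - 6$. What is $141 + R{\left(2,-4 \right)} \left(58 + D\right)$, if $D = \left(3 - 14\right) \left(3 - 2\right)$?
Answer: $-47$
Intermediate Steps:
$D = -11$ ($D = \left(-11\right) 1 = -11$)
$R{\left(E,x \right)} = -6 + E \left(3 - E\right)$ ($R{\left(E,x \right)} = E \left(3 - E\right) - 6 = -6 + E \left(3 - E\right)$)
$141 + R{\left(2,-4 \right)} \left(58 + D\right) = 141 + \left(-6 - 2^{2} + 3 \cdot 2\right) \left(58 - 11\right) = 141 + \left(-6 - 4 + 6\right) 47 = 141 - 188 = -47$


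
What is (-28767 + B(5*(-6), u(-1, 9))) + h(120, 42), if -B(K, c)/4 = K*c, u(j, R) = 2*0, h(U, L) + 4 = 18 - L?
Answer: -28795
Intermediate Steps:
h(U, L) = 14 - L (h(U, L) = -4 + (18 - L) = 14 - L)
u(j, R) = 0
B(K, c) = -4*K*c
(-28767 + B(5*(-6), u(-1, 9))) + h(120, 42) = (-28767 - 4*5*(-6)*0) + (14 - 1*42) = (-28767 - 4*(-30)*0) + (14 - 42) = (-28767 + 0) - 28 = -28767 - 28 = -28795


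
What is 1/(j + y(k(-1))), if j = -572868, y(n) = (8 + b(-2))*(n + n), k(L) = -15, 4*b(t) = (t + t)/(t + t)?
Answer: -2/1146231 ≈ -1.7448e-6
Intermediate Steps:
b(t) = 1/4 (b(t) = ((t + t)/(t + t))/4 = ((2*t)/((2*t)))/4 = ((2*t)*(1/(2*t)))/4 = (1/4)*1 = 1/4)
y(n) = 33*n/2 (y(n) = (8 + 1/4)*(n + n) = 33*(2*n)/4 = 33*n/2)
1/(j + y(k(-1))) = 1/(-572868 + (33/2)*(-15)) = 1/(-572868 - 495/2) = 1/(-1146231/2) = -2/1146231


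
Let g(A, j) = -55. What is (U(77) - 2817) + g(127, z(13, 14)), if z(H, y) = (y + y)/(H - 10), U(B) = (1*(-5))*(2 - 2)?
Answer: -2872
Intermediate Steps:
U(B) = 0 (U(B) = -5*0 = 0)
z(H, y) = 2*y/(-10 + H) (z(H, y) = (2*y)/(-10 + H) = 2*y/(-10 + H))
(U(77) - 2817) + g(127, z(13, 14)) = (0 - 2817) - 55 = -2817 - 55 = -2872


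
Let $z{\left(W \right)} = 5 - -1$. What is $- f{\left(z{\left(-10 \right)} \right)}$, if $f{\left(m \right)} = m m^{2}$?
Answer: $-216$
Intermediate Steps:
$z{\left(W \right)} = 6$ ($z{\left(W \right)} = 5 + 1 = 6$)
$f{\left(m \right)} = m^{3}$
$- f{\left(z{\left(-10 \right)} \right)} = - 6^{3} = \left(-1\right) 216 = -216$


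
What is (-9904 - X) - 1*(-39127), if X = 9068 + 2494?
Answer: 17661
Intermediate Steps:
X = 11562
(-9904 - X) - 1*(-39127) = (-9904 - 1*11562) - 1*(-39127) = (-9904 - 11562) + 39127 = -21466 + 39127 = 17661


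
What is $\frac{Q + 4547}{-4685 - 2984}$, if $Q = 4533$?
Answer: $- \frac{9080}{7669} \approx -1.184$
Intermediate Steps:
$\frac{Q + 4547}{-4685 - 2984} = \frac{4533 + 4547}{-4685 - 2984} = \frac{9080}{-7669} = 9080 \left(- \frac{1}{7669}\right) = - \frac{9080}{7669}$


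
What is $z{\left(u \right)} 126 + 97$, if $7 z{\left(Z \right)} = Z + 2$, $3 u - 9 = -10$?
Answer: $127$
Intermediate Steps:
$u = - \frac{1}{3}$ ($u = 3 + \frac{1}{3} \left(-10\right) = 3 - \frac{10}{3} = - \frac{1}{3} \approx -0.33333$)
$z{\left(Z \right)} = \frac{2}{7} + \frac{Z}{7}$ ($z{\left(Z \right)} = \frac{Z + 2}{7} = \frac{2 + Z}{7} = \frac{2}{7} + \frac{Z}{7}$)
$z{\left(u \right)} 126 + 97 = \left(\frac{2}{7} + \frac{1}{7} \left(- \frac{1}{3}\right)\right) 126 + 97 = \left(\frac{2}{7} - \frac{1}{21}\right) 126 + 97 = \frac{5}{21} \cdot 126 + 97 = 30 + 97 = 127$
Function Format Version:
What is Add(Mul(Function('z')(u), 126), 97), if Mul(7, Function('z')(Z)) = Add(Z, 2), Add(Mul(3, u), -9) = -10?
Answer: 127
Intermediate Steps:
u = Rational(-1, 3) (u = Add(3, Mul(Rational(1, 3), -10)) = Add(3, Rational(-10, 3)) = Rational(-1, 3) ≈ -0.33333)
Function('z')(Z) = Add(Rational(2, 7), Mul(Rational(1, 7), Z)) (Function('z')(Z) = Mul(Rational(1, 7), Add(Z, 2)) = Mul(Rational(1, 7), Add(2, Z)) = Add(Rational(2, 7), Mul(Rational(1, 7), Z)))
Add(Mul(Function('z')(u), 126), 97) = Add(Mul(Add(Rational(2, 7), Mul(Rational(1, 7), Rational(-1, 3))), 126), 97) = Add(Mul(Add(Rational(2, 7), Rational(-1, 21)), 126), 97) = Add(Mul(Rational(5, 21), 126), 97) = Add(30, 97) = 127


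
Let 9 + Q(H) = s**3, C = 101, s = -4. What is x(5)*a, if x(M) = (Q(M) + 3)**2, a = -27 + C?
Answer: 362600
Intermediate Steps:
a = 74 (a = -27 + 101 = 74)
Q(H) = -73 (Q(H) = -9 + (-4)**3 = -9 - 64 = -73)
x(M) = 4900 (x(M) = (-73 + 3)**2 = (-70)**2 = 4900)
x(5)*a = 4900*74 = 362600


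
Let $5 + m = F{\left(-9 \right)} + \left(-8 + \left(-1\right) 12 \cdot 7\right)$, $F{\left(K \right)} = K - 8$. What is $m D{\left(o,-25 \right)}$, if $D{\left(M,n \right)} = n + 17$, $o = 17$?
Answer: $912$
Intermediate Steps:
$D{\left(M,n \right)} = 17 + n$
$F{\left(K \right)} = -8 + K$
$m = -114$ ($m = -5 + \left(\left(-8 - 9\right) + \left(-8 + \left(-1\right) 12 \cdot 7\right)\right) = -5 - 109 = -114$)
$m D{\left(o,-25 \right)} = - 114 \left(17 - 25\right) = \left(-114\right) \left(-8\right) = 912$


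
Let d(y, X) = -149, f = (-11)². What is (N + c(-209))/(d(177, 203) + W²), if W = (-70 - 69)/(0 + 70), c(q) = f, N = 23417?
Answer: -115336200/710779 ≈ -162.27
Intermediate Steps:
f = 121
c(q) = 121
W = -139/70 ≈ -1.9857
(N + c(-209))/(d(177, 203) + W²) = (23417 + 121)/(-149 + (-139/70)²) = 23538/(-149 + 19321/4900) = 23538/(-710779/4900) = 23538*(-4900/710779) = -115336200/710779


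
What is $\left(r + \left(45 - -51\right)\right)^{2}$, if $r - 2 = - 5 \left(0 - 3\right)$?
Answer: $12769$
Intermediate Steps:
$r = 17$ ($r = 2 - 5 \left(0 - 3\right) = 2 - -15 = 2 + 15 = 17$)
$\left(r + \left(45 - -51\right)\right)^{2} = \left(17 + \left(45 - -51\right)\right)^{2} = \left(17 + \left(45 + 51\right)\right)^{2} = \left(17 + 96\right)^{2} = 113^{2} = 12769$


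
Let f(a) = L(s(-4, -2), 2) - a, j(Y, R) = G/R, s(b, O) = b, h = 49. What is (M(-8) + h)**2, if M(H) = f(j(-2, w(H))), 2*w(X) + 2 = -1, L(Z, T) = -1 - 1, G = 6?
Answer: 2601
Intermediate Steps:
L(Z, T) = -2
w(X) = -3/2 (w(X) = -1 + (1/2)*(-1) = -1 - 1/2 = -3/2)
j(Y, R) = 6/R
f(a) = -2 - a
M(H) = 2 (M(H) = -2 - 6/(-3/2) = -2 - 6*(-2)/3 = -2 - 1*(-4) = -2 + 4 = 2)
(M(-8) + h)**2 = (2 + 49)**2 = 51**2 = 2601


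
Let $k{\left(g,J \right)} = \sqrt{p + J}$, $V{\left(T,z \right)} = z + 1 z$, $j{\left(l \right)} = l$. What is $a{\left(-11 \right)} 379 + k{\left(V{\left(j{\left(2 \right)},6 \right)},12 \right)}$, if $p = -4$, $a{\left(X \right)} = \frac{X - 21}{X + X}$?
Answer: $\frac{6064}{11} + 2 \sqrt{2} \approx 554.1$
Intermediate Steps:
$a{\left(X \right)} = \frac{-21 + X}{2 X}$
$V{\left(T,z \right)} = 2 z$ ($V{\left(T,z \right)} = z + z = 2 z$)
$k{\left(g,J \right)} = \sqrt{-4 + J}$
$a{\left(-11 \right)} 379 + k{\left(V{\left(j{\left(2 \right)},6 \right)},12 \right)} = \frac{-21 - 11}{2 \left(-11\right)} 379 + \sqrt{-4 + 12} = \frac{1}{2} \left(- \frac{1}{11}\right) \left(-32\right) 379 + \sqrt{8} = \frac{16}{11} \cdot 379 + 2 \sqrt{2} = \frac{6064}{11} + 2 \sqrt{2}$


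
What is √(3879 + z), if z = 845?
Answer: 2*√1181 ≈ 68.731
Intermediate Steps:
√(3879 + z) = √(3879 + 845) = √4724 = 2*√1181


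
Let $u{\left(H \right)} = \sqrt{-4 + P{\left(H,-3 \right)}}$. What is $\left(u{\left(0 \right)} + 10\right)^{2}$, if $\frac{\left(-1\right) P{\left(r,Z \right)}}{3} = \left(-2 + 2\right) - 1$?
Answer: $\left(10 + i\right)^{2} \approx 99.0 + 20.0 i$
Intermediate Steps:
$P{\left(r,Z \right)} = 3$ ($P{\left(r,Z \right)} = - 3 \left(\left(-2 + 2\right) - 1\right) = - 3 \left(0 - 1\right) = \left(-3\right) \left(-1\right) = 3$)
$u{\left(H \right)} = i$ ($u{\left(H \right)} = \sqrt{-4 + 3} = \sqrt{-1} = i$)
$\left(u{\left(0 \right)} + 10\right)^{2} = \left(i + 10\right)^{2} = \left(10 + i\right)^{2}$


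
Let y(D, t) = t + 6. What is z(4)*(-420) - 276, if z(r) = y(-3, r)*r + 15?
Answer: -23376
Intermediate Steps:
y(D, t) = 6 + t
z(r) = 15 + r*(6 + r) (z(r) = (6 + r)*r + 15 = r*(6 + r) + 15 = 15 + r*(6 + r))
z(4)*(-420) - 276 = (15 + 4*(6 + 4))*(-420) - 276 = (15 + 4*10)*(-420) - 276 = (15 + 40)*(-420) - 276 = 55*(-420) - 276 = -23100 - 276 = -23376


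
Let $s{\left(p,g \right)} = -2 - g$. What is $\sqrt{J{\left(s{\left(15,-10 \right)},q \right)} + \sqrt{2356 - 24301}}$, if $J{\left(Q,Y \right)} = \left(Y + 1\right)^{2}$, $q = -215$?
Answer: $\sqrt{45796 + i \sqrt{21945}} \approx 214.0 + 0.3461 i$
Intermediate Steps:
$J{\left(Q,Y \right)} = \left(1 + Y\right)^{2}$
$\sqrt{J{\left(s{\left(15,-10 \right)},q \right)} + \sqrt{2356 - 24301}} = \sqrt{\left(1 - 215\right)^{2} + \sqrt{2356 - 24301}} = \sqrt{\left(-214\right)^{2} + \sqrt{-21945}} = \sqrt{45796 + i \sqrt{21945}}$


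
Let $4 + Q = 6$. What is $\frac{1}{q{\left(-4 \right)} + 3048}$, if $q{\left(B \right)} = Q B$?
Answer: $\frac{1}{3040} \approx 0.00032895$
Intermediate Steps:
$Q = 2$ ($Q = -4 + 6 = 2$)
$q{\left(B \right)} = 2 B$
$\frac{1}{q{\left(-4 \right)} + 3048} = \frac{1}{2 \left(-4\right) + 3048} = \frac{1}{-8 + 3048} = \frac{1}{3040}$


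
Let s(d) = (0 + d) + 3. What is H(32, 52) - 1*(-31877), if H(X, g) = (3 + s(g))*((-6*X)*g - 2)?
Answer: -547311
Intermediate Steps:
s(d) = 3 + d (s(d) = d + 3 = 3 + d)
H(X, g) = (-2 - 6*X*g)*(6 + g) (H(X, g) = (3 + (3 + g))*((-6*X)*g - 2) = (6 + g)*(-6*X*g - 2) = (6 + g)*(-2 - 6*X*g) = (-2 - 6*X*g)*(6 + g))
H(32, 52) - 1*(-31877) = (-12 - 2*52 - 36*32*52 - 6*32*52²) - 1*(-31877) = (-12 - 104 - 59904 - 6*32*2704) + 31877 = (-12 - 104 - 59904 - 519168) + 31877 = -579188 + 31877 = -547311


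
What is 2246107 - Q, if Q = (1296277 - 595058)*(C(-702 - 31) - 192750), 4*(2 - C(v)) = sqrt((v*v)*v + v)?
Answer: 135160805919 + 701219*I*sqrt(393833570)/4 ≈ 1.3516e+11 + 3.479e+9*I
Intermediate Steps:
C(v) = 2 - sqrt(v + v**3)/4 (C(v) = 2 - sqrt((v*v)*v + v)/4 = 2 - sqrt(v**2*v + v)/4 = 2 - sqrt(v**3 + v)/4 = 2 - sqrt(v + v**3)/4)
Q = -135158559812 - 701219*I*sqrt(393833570)/4 (Q = (1296277 - 595058)*((2 - sqrt((-702 - 31) + (-702 - 31)**3)/4) - 192750) = 701219*((2 - sqrt(-733 + (-733)**3)/4) - 192750) = 701219*((2 - sqrt(-733 - 393832837)/4) - 192750) = 701219*((2 - I*sqrt(393833570)/4) - 192750) = 701219*(-192748 - I*sqrt(393833570)/4) = -135158559812 - 701219*I*sqrt(393833570)/4 ≈ -1.3516e+11 - 3.479e+9*I)
2246107 - Q = 2246107 - (-135158559812 - 701219*I*sqrt(393833570)/4) = 2246107 + (135158559812 + 701219*I*sqrt(393833570)/4) = 135160805919 + 701219*I*sqrt(393833570)/4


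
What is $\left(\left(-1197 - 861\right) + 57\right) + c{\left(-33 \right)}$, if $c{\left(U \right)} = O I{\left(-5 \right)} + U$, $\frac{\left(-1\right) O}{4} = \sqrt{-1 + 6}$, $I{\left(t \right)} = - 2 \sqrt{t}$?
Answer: $-2034 + 40 i \approx -2034.0 + 40.0 i$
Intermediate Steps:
$O = - 4 \sqrt{5}$ ($O = - 4 \sqrt{-1 + 6} = - 4 \sqrt{5} \approx -8.9443$)
$c{\left(U \right)} = U + 40 i$ ($c{\left(U \right)} = - 4 \sqrt{5} \left(- 2 \sqrt{-5}\right) + U = - 4 \sqrt{5} \left(- 2 i \sqrt{5}\right) + U = 40 i + U = U + 40 i$)
$\left(\left(-1197 - 861\right) + 57\right) + c{\left(-33 \right)} = \left(\left(-1197 - 861\right) + 57\right) - \left(33 - 40 i\right) = \left(-2058 + 57\right) - \left(33 - 40 i\right) = -2001 - \left(33 - 40 i\right) = -2034 + 40 i$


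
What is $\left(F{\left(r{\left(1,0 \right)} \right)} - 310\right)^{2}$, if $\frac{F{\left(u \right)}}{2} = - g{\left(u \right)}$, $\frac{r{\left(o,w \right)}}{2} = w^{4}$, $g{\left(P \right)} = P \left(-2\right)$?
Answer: $96100$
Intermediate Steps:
$g{\left(P \right)} = - 2 P$
$r{\left(o,w \right)} = 2 w^{4}$
$F{\left(u \right)} = 4 u$ ($F{\left(u \right)} = 2 \left(- \left(-2\right) u\right) = 2 \cdot 2 u = 4 u$)
$\left(F{\left(r{\left(1,0 \right)} \right)} - 310\right)^{2} = \left(4 \cdot 2 \cdot 0^{4} - 310\right)^{2} = \left(4 \cdot 2 \cdot 0 - 310\right)^{2} = \left(4 \cdot 0 - 310\right)^{2} = \left(0 - 310\right)^{2} = \left(-310\right)^{2} = 96100$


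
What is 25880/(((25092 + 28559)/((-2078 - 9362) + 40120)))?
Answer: 742238400/53651 ≈ 13835.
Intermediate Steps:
25880/(((25092 + 28559)/((-2078 - 9362) + 40120))) = 25880/((53651/(-11440 + 40120))) = 25880/((53651/28680)) = 25880/((53651*(1/28680))) = 25880/(53651/28680) = 25880*(28680/53651) = 742238400/53651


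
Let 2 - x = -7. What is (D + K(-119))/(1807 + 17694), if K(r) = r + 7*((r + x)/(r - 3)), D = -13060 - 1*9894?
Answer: -1407068/1189561 ≈ -1.1828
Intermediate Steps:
x = 9 (x = 2 - 1*(-7) = 2 + 7 = 9)
D = -22954 (D = -13060 - 9894 = -22954)
K(r) = r + 7*(9 + r)/(-3 + r) (K(r) = r + 7*((r + 9)/(r - 3)) = r + 7*((9 + r)/(-3 + r)) = r + 7*(9 + r)/(-3 + r))
(D + K(-119))/(1807 + 17694) = (-22954 + (63 + (-119)² + 4*(-119))/(-3 - 119))/(1807 + 17694) = (-22954 + (63 + 14161 - 476)/(-122))/19501 = (-22954 - 1/122*13748)*(1/19501) = (-22954 - 6874/61)*(1/19501) = -1407068/61*1/19501 = -1407068/1189561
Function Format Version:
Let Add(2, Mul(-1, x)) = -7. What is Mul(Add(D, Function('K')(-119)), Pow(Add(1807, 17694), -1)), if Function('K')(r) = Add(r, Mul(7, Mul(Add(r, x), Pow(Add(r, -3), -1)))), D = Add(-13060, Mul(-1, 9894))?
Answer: Rational(-1407068, 1189561) ≈ -1.1828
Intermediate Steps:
x = 9 (x = Add(2, Mul(-1, -7)) = Add(2, 7) = 9)
D = -22954 (D = Add(-13060, -9894) = -22954)
Function('K')(r) = Add(r, Mul(7, Pow(Add(-3, r), -1), Add(9, r))) (Function('K')(r) = Add(r, Mul(7, Mul(Add(r, 9), Pow(Add(r, -3), -1)))) = Add(r, Mul(7, Mul(Add(9, r), Pow(Add(-3, r), -1)))) = Add(r, Mul(7, Mul(Pow(Add(-3, r), -1), Add(9, r)))) = Add(r, Mul(7, Pow(Add(-3, r), -1), Add(9, r))))
Mul(Add(D, Function('K')(-119)), Pow(Add(1807, 17694), -1)) = Mul(Add(-22954, Mul(Pow(Add(-3, -119), -1), Add(63, Pow(-119, 2), Mul(4, -119)))), Pow(Add(1807, 17694), -1)) = Mul(Add(-22954, Mul(Pow(-122, -1), Add(63, 14161, -476))), Pow(19501, -1)) = Mul(Add(-22954, Mul(Rational(-1, 122), 13748)), Rational(1, 19501)) = Mul(Add(-22954, Rational(-6874, 61)), Rational(1, 19501)) = Mul(Rational(-1407068, 61), Rational(1, 19501)) = Rational(-1407068, 1189561)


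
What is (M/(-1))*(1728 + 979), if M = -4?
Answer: 10828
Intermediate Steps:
(M/(-1))*(1728 + 979) = (-4/(-1))*(1728 + 979) = -4*(-1)*2707 = 4*2707 = 10828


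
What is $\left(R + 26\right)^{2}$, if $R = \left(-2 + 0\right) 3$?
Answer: $400$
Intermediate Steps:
$R = -6$ ($R = \left(-2\right) 3 = -6$)
$\left(R + 26\right)^{2} = \left(-6 + 26\right)^{2} = 20^{2} = 400$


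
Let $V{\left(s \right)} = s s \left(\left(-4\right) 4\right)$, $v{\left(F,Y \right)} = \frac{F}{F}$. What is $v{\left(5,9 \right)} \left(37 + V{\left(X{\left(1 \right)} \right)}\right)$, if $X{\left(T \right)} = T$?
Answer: $21$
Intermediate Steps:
$v{\left(F,Y \right)} = 1$
$V{\left(s \right)} = - 16 s^{2}$ ($V{\left(s \right)} = s^{2} \left(-16\right) = - 16 s^{2}$)
$v{\left(5,9 \right)} \left(37 + V{\left(X{\left(1 \right)} \right)}\right) = 1 \left(37 - 16 \cdot 1^{2}\right) = 1 \left(37 - 16\right) = 1 \cdot 21 = 21$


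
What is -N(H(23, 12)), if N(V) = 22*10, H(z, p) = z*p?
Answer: -220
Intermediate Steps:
H(z, p) = p*z
N(V) = 220
-N(H(23, 12)) = -1*220 = -220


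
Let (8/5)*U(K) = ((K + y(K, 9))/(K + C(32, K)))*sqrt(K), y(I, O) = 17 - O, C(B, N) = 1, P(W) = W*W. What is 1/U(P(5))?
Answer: 208/825 ≈ 0.25212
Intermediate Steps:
P(W) = W**2
U(K) = 5*sqrt(K)*(8 + K)/(8*(1 + K)) (U(K) = 5*(((K + (17 - 1*9))/(K + 1))*sqrt(K))/8 = 5*(((K + (17 - 9))/(1 + K))*sqrt(K))/8 = 5*(((K + 8)/(1 + K))*sqrt(K))/8 = 5*(((8 + K)/(1 + K))*sqrt(K))/8 = 5*(sqrt(K)*(8 + K)/(1 + K))/8 = 5*sqrt(K)*(8 + K)/(8*(1 + K)))
1/U(P(5)) = 1/(5*sqrt(5**2)*(8 + 5**2)/(8*(1 + 5**2))) = 1/(5*sqrt(25)*(8 + 25)/(8*(1 + 25))) = 1/((5/8)*5*33/26) = 1/((5/8)*5*(1/26)*33) = 1/(825/208) = 208/825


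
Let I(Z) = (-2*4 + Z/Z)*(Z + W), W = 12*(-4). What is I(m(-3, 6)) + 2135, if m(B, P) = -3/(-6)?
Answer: 4935/2 ≈ 2467.5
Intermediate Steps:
W = -48
m(B, P) = 1/2 (m(B, P) = -3*(-1/6) = 1/2)
I(Z) = 336 - 7*Z (I(Z) = (-2*4 + Z/Z)*(Z - 48) = (-8 + 1)*(-48 + Z) = -7*(-48 + Z) = 336 - 7*Z)
I(m(-3, 6)) + 2135 = (336 - 7*1/2) + 2135 = (336 - 7/2) + 2135 = 665/2 + 2135 = 4935/2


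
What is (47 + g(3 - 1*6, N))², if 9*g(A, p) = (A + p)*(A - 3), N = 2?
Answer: 20449/9 ≈ 2272.1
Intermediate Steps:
g(A, p) = (-3 + A)*(A + p)/9 (g(A, p) = ((A + p)*(A - 3))/9 = ((A + p)*(-3 + A))/9 = ((-3 + A)*(A + p))/9 = (-3 + A)*(A + p)/9)
(47 + g(3 - 1*6, N))² = (47 + (-(3 - 1*6)/3 - ⅓*2 + (3 - 1*6)²/9 + (⅑)*(3 - 1*6)*2))² = (47 + (-(3 - 6)/3 - ⅔ + (3 - 6)²/9 + (⅑)*(3 - 6)*2))² = (47 + (-⅓*(-3) - ⅔ + (⅑)*(-3)² + (⅑)*(-3)*2))² = (47 + (1 - ⅔ + (⅑)*9 - ⅔))² = (47 + (1 - ⅔ + 1 - ⅔))² = (47 + ⅔)² = (143/3)² = 20449/9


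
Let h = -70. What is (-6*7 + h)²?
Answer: 12544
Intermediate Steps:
(-6*7 + h)² = (-6*7 - 70)² = (-42 - 70)² = (-112)² = 12544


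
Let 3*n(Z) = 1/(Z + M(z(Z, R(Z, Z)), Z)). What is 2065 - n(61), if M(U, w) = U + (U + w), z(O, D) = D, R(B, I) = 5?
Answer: 817739/396 ≈ 2065.0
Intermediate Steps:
M(U, w) = w + 2*U
n(Z) = 1/(3*(10 + 2*Z)) (n(Z) = 1/(3*(Z + (Z + 2*5))) = 1/(3*(Z + (Z + 10))) = 1/(3*(Z + (10 + Z))) = 1/(3*(10 + 2*Z)))
2065 - n(61) = 2065 - 1/(6*(5 + 61)) = 2065 - 1/(6*66) = 2065 - 1*1/396 = 2065 - 1/396 = 817739/396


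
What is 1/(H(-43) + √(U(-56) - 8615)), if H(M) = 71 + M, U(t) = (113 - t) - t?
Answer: 14/4587 - I*√8390/9174 ≈ 0.0030521 - 0.0099844*I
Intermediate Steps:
U(t) = 113 - 2*t
1/(H(-43) + √(U(-56) - 8615)) = 1/((71 - 43) + √((113 - 2*(-56)) - 8615)) = 1/(28 + √((113 + 112) - 8615)) = 1/(28 + √(225 - 8615)) = 1/(28 + √(-8390)) = 1/(28 + I*√8390)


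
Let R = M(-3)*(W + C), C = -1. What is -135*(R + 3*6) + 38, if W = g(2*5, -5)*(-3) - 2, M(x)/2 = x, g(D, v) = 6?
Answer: -19402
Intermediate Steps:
M(x) = 2*x
W = -20 (W = 6*(-3) - 2 = -18 - 2 = -20)
R = 126 (R = (2*(-3))*(-20 - 1) = -6*(-21) = 126)
-135*(R + 3*6) + 38 = -135*(126 + 3*6) + 38 = -135*(126 + 18) + 38 = -135*144 + 38 = -19440 + 38 = -19402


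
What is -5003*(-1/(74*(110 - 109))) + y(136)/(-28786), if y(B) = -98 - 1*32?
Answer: 1946297/28786 ≈ 67.613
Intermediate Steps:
y(B) = -130 (y(B) = -98 - 32 = -130)
-5003*(-1/(74*(110 - 109))) + y(136)/(-28786) = -5003*(-1/(74*(110 - 109))) - 130/(-28786) = -5003/((-74*1)) - 130*(-1/28786) = -5003/(-74) + 65/14393 = -5003*(-1/74) + 65/14393 = 5003/74 + 65/14393 = 1946297/28786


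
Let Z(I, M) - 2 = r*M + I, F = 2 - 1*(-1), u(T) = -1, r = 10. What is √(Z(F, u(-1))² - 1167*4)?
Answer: I*√4643 ≈ 68.14*I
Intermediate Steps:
F = 3 (F = 2 + 1 = 3)
Z(I, M) = 2 + I + 10*M (Z(I, M) = 2 + (10*M + I) = 2 + (I + 10*M) = 2 + I + 10*M)
√(Z(F, u(-1))² - 1167*4) = √((2 + 3 + 10*(-1))² - 1167*4) = √((2 + 3 - 10)² - 4668) = √((-5)² - 4668) = √(25 - 4668) = √(-4643) = I*√4643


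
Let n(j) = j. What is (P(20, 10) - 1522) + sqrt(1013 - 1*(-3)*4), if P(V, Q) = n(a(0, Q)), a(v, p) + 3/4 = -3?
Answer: -6103/4 + 5*sqrt(41) ≈ -1493.7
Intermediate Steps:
a(v, p) = -15/4 (a(v, p) = -3/4 - 3 = -15/4)
P(V, Q) = -15/4
(P(20, 10) - 1522) + sqrt(1013 - 1*(-3)*4) = (-15/4 - 1522) + sqrt(1013 - 1*(-3)*4) = -6103/4 + sqrt(1013 + 3*4) = -6103/4 + sqrt(1013 + 12) = -6103/4 + sqrt(1025) = -6103/4 + 5*sqrt(41)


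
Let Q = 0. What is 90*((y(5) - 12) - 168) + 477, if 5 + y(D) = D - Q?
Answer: -15723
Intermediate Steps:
y(D) = -5 + D (y(D) = -5 + (D - 1*0) = -5 + (D + 0) = -5 + D)
90*((y(5) - 12) - 168) + 477 = 90*(((-5 + 5) - 12) - 168) + 477 = 90*((0 - 12) - 168) + 477 = 90*(-12 - 168) + 477 = 90*(-180) + 477 = -16200 + 477 = -15723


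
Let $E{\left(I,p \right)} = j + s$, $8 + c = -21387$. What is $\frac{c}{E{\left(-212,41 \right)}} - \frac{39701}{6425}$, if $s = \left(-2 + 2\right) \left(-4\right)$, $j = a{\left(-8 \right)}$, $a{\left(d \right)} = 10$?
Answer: $- \frac{27571977}{12850} \approx -2145.7$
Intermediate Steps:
$c = -21395$ ($c = -8 - 21387 = -21395$)
$j = 10$
$s = 0$ ($s = 0 \left(-4\right) = 0$)
$E{\left(I,p \right)} = 10$ ($E{\left(I,p \right)} = 10 + 0 = 10$)
$\frac{c}{E{\left(-212,41 \right)}} - \frac{39701}{6425} = - \frac{21395}{10} - \frac{39701}{6425} = \left(-21395\right) \frac{1}{10} - \frac{39701}{6425} = - \frac{4279}{2} - \frac{39701}{6425} = - \frac{27571977}{12850}$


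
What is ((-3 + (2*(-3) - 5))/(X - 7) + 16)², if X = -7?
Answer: 289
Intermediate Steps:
((-3 + (2*(-3) - 5))/(X - 7) + 16)² = ((-3 + (2*(-3) - 5))/(-7 - 7) + 16)² = ((-3 + (-6 - 5))/(-14) + 16)² = ((-3 - 11)*(-1/14) + 16)² = (-14*(-1/14) + 16)² = (1 + 16)² = 17² = 289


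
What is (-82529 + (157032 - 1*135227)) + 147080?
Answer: 86356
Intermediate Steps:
(-82529 + (157032 - 1*135227)) + 147080 = (-82529 + (157032 - 135227)) + 147080 = (-82529 + 21805) + 147080 = -60724 + 147080 = 86356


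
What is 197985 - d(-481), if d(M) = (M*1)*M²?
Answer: 111482626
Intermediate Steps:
d(M) = M³ (d(M) = M*M² = M³)
197985 - d(-481) = 197985 - 1*(-481)³ = 197985 - 1*(-111284641) = 197985 + 111284641 = 111482626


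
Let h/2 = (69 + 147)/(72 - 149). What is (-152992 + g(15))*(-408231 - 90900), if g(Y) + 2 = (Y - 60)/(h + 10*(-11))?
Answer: 679791027712113/8902 ≈ 7.6364e+10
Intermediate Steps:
h = -432/77 (h = 2*((69 + 147)/(72 - 149)) = 2*(216/(-77)) = 2*(216*(-1/77)) = 2*(-216/77) = -432/77 ≈ -5.6104)
g(Y) = -6592/4451 - 77*Y/8902 (g(Y) = -2 + (Y - 60)/(-432/77 + 10*(-11)) = -2 + (-60 + Y)/(-432/77 - 110) = -2 + (-60 + Y)/(-8902/77) = -2 + (-60 + Y)*(-77/8902) = -2 + (2310/4451 - 77*Y/8902) = -6592/4451 - 77*Y/8902)
(-152992 + g(15))*(-408231 - 90900) = (-152992 + (-6592/4451 - 77/8902*15))*(-408231 - 90900) = (-152992 + (-6592/4451 - 1155/8902))*(-499131) = (-152992 - 14339/8902)*(-499131) = -1361949123/8902*(-499131) = 679791027712113/8902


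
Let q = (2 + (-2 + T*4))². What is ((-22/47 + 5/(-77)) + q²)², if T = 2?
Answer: 219676714035025/13097161 ≈ 1.6773e+7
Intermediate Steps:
q = 64 (q = (2 + (-2 + 2*4))² = (2 + (-2 + 8))² = (2 + 6)² = 8² = 64)
((-22/47 + 5/(-77)) + q²)² = ((-22/47 + 5/(-77)) + 64²)² = ((-22*1/47 + 5*(-1/77)) + 4096)² = ((-22/47 - 5/77) + 4096)² = (-1929/3619 + 4096)² = (14821495/3619)² = 219676714035025/13097161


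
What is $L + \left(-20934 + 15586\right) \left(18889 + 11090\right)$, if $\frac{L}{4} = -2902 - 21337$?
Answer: $-160424648$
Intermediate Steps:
$L = -96956$ ($L = 4 \left(-2902 - 21337\right) = 4 \left(-24239\right) = -96956$)
$L + \left(-20934 + 15586\right) \left(18889 + 11090\right) = -96956 + \left(-20934 + 15586\right) \left(18889 + 11090\right) = -96956 - 160327692 = -160424648$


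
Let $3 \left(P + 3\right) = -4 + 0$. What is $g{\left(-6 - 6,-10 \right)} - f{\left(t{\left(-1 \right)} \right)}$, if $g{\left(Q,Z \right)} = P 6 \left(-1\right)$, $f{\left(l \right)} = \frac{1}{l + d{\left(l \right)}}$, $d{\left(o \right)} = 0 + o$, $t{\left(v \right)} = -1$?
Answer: $\frac{53}{2} \approx 26.5$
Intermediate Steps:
$P = - \frac{13}{3}$ ($P = -3 + \frac{-4 + 0}{3} = -3 + \frac{1}{3} \left(-4\right) = -3 - \frac{4}{3} = - \frac{13}{3} \approx -4.3333$)
$d{\left(o \right)} = o$
$f{\left(l \right)} = \frac{1}{2 l}$ ($f{\left(l \right)} = \frac{1}{l + l} = \frac{1}{2 l}$)
$g{\left(Q,Z \right)} = 26$ ($g{\left(Q,Z \right)} = \left(- \frac{13}{3}\right) 6 \left(-1\right) = \left(-26\right) \left(-1\right) = 26$)
$g{\left(-6 - 6,-10 \right)} - f{\left(t{\left(-1 \right)} \right)} = 26 - \frac{1}{2 \left(-1\right)} = 26 - \frac{1}{2} \left(-1\right) = 26 - - \frac{1}{2} = 26 + \frac{1}{2} = \frac{53}{2}$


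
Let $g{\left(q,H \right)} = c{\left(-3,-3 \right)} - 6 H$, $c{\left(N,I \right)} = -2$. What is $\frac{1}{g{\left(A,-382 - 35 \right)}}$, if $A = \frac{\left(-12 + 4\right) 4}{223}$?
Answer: $\frac{1}{2500} \approx 0.0004$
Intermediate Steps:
$A = - \frac{32}{223}$ ($A = \left(-8\right) 4 \cdot \frac{1}{223} = \left(-32\right) \frac{1}{223} = - \frac{32}{223} \approx -0.1435$)
$g{\left(q,H \right)} = -2 - 6 H$
$\frac{1}{g{\left(A,-382 - 35 \right)}} = \frac{1}{-2 - 6 \left(-382 - 35\right)} = \frac{1}{-2 - -2502} = \frac{1}{-2 + 2502} = \frac{1}{2500}$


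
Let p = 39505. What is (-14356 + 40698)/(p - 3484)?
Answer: 26342/36021 ≈ 0.73130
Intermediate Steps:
(-14356 + 40698)/(p - 3484) = (-14356 + 40698)/(39505 - 3484) = 26342/36021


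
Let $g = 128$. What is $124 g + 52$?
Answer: $15924$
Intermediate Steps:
$124 g + 52 = 124 \cdot 128 + 52 = 15872 + 52 = 15924$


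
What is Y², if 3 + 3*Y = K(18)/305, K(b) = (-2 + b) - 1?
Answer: 3600/3721 ≈ 0.96748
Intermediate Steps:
K(b) = -3 + b
Y = -60/61 (Y = -1 + ((-3 + 18)/305)/3 = -1 + (15*(1/305))/3 = -1 + (⅓)*(3/61) = -1 + 1/61 = -60/61 ≈ -0.98361)
Y² = (-60/61)² = 3600/3721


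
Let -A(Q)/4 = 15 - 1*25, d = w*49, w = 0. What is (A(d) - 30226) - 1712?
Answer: -31898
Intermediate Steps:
d = 0 (d = 0*49 = 0)
A(Q) = 40 (A(Q) = -4*(15 - 1*25) = -4*(15 - 25) = -4*(-10) = 40)
(A(d) - 30226) - 1712 = (40 - 30226) - 1712 = -30186 - 1712 = -31898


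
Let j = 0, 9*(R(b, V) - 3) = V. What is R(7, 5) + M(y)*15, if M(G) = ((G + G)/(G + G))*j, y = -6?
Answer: 32/9 ≈ 3.5556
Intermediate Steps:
R(b, V) = 3 + V/9
M(G) = 0 (M(G) = ((G + G)/(G + G))*0 = ((2*G)/((2*G)))*0 = ((2*G)*(1/(2*G)))*0 = 1*0 = 0)
R(7, 5) + M(y)*15 = (3 + (⅑)*5) + 0*15 = (3 + 5/9) + 0 = 32/9 + 0 = 32/9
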